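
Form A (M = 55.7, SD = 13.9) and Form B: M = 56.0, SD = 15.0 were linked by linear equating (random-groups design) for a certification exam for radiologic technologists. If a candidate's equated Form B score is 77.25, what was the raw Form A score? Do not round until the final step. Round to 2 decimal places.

Invert y = (SD_Y/SD_X)(x − M_X) + M_Y:
x = (SD_X/SD_Y)(y − M_Y) + M_X = (13.9/15.0)(77.25 − 56.0) + 55.7
x = 0.926667 × 21.250 + 55.7 = 75.39

75.39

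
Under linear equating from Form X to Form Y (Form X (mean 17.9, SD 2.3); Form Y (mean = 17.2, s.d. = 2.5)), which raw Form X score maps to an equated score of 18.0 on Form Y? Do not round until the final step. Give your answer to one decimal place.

Invert y = (SD_Y/SD_X)(x − M_X) + M_Y:
x = (SD_X/SD_Y)(y − M_Y) + M_X = (2.3/2.5)(18.0 − 17.2) + 17.9
x = 0.920000 × 0.800 + 17.9 = 18.6

18.6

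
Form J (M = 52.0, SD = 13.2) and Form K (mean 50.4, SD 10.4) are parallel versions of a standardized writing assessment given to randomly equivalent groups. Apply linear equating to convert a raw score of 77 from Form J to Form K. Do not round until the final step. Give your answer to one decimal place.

Linear equating: y = (SD_Y/SD_X)(x − M_X) + M_Y
y = (10.4/13.2)(77 − 52.0) + 50.4
y = 0.787879 × 25.0 + 50.4 = 19.6970 + 50.4 = 70.1

70.1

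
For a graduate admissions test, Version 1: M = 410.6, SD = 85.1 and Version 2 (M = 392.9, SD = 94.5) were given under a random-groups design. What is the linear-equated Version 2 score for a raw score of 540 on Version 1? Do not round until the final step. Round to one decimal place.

Linear equating: y = (SD_Y/SD_X)(x − M_X) + M_Y
y = (94.5/85.1)(540 − 410.6) + 392.9
y = 1.110458 × 129.4 + 392.9 = 143.6933 + 392.9 = 536.6

536.6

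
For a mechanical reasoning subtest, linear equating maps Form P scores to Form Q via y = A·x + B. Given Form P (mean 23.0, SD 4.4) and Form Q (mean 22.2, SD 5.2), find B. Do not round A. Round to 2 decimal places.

A = SD_Y / SD_X = 5.2 / 4.4 = 1.181818
B = M_Y − A·M_X = 22.2 − 1.181818 × 23.0 = -4.98

-4.98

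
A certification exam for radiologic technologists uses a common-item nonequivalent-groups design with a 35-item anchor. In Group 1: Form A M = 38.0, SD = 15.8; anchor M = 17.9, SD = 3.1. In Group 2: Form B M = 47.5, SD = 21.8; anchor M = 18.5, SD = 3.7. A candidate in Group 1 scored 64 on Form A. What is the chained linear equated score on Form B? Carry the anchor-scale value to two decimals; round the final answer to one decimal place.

Form A → anchor (Group 1): v = (3.1/15.8)(64 − 38.0) + 17.9 = 23.00
anchor → Form B (Group 2): y = (21.8/3.7)(23.00 − 18.5) + 47.5 = 74.0

74.0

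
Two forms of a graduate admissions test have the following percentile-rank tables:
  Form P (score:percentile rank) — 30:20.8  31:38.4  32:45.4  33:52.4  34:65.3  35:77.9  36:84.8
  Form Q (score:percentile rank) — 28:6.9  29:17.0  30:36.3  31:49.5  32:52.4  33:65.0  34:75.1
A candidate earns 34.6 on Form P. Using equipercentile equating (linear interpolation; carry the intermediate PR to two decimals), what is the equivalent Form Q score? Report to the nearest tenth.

33.8

PR of 34.6 on Form P: 65.3 + (34.6 − 34)/(35 − 34) × (77.9 − 65.3) = 72.86
On Form Q, PR 72.86 falls between score 33 (PR 65.0) and 34 (PR 75.1).
Interpolate: 33 + (72.86 − 65.0)/(75.1 − 65.0) × (34 − 33) = 33.8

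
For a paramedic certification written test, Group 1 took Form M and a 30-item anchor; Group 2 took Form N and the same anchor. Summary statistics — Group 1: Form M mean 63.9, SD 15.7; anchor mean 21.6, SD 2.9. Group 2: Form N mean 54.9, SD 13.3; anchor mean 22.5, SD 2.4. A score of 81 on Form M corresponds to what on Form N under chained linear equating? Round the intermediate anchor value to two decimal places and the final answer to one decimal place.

Form M → anchor (Group 1): v = (2.9/15.7)(81 − 63.9) + 21.6 = 24.76
anchor → Form N (Group 2): y = (13.3/2.4)(24.76 − 22.5) + 54.9 = 67.4

67.4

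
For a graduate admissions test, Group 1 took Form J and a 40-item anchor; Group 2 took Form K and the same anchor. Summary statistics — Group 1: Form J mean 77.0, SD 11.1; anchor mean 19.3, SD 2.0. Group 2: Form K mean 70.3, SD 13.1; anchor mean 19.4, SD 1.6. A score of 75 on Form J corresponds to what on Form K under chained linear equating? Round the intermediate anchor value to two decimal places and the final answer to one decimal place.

Form J → anchor (Group 1): v = (2.0/11.1)(75 − 77.0) + 19.3 = 18.94
anchor → Form K (Group 2): y = (13.1/1.6)(18.94 − 19.4) + 70.3 = 66.5

66.5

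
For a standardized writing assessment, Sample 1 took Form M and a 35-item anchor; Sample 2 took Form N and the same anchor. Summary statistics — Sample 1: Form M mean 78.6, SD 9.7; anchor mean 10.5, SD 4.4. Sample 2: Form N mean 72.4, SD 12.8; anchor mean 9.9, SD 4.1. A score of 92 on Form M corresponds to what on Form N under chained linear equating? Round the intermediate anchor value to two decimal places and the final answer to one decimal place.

Form M → anchor (Sample 1): v = (4.4/9.7)(92 − 78.6) + 10.5 = 16.58
anchor → Form N (Sample 2): y = (12.8/4.1)(16.58 − 9.9) + 72.4 = 93.3

93.3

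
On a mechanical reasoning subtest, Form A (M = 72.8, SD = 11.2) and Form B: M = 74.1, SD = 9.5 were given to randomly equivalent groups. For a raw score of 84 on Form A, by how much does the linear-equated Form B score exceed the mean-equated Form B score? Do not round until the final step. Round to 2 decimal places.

-1.70

Mean-equated: 84 + (74.1 − 72.8) = 85.30
Linear-equated: (9.5/11.2)(84 − 72.8) + 74.1 = 83.600
Difference = 83.600 − 85.30 = -1.70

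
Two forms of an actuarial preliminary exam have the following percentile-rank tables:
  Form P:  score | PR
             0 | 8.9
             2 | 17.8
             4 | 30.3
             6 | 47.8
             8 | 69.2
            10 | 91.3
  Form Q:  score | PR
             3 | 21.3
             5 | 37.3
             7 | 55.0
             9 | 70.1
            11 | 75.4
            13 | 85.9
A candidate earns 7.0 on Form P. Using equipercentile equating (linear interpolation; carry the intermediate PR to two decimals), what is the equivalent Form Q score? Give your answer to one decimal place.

PR of 7.0 on Form P: 47.8 + (7.0 − 6)/(8 − 6) × (69.2 − 47.8) = 58.50
On Form Q, PR 58.50 falls between score 7 (PR 55.0) and 9 (PR 70.1).
Interpolate: 7 + (58.50 − 55.0)/(70.1 − 55.0) × (9 − 7) = 7.5

7.5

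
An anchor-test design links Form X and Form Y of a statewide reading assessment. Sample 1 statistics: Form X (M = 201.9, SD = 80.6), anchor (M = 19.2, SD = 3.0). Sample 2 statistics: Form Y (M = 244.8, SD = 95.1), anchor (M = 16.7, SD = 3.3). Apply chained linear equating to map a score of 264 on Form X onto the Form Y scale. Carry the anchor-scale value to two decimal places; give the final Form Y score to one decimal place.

383.4

Form X → anchor (Sample 1): v = (3.0/80.6)(264 − 201.9) + 19.2 = 21.51
anchor → Form Y (Sample 2): y = (95.1/3.3)(21.51 − 16.7) + 244.8 = 383.4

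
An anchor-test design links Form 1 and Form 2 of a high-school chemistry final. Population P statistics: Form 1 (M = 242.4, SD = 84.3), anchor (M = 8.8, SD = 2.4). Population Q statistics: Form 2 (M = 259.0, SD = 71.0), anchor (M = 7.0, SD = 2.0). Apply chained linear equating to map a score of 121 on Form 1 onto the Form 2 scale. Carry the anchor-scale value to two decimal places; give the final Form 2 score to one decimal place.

Form 1 → anchor (Population P): v = (2.4/84.3)(121 − 242.4) + 8.8 = 5.34
anchor → Form 2 (Population Q): y = (71.0/2.0)(5.34 − 7.0) + 259.0 = 200.1

200.1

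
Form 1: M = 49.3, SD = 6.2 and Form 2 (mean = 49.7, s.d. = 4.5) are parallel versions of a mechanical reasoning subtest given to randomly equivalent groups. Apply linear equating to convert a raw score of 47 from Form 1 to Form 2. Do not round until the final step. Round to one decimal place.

48.0

Linear equating: y = (SD_Y/SD_X)(x − M_X) + M_Y
y = (4.5/6.2)(47 − 49.3) + 49.7
y = 0.725806 × -2.3 + 49.7 = -1.6694 + 49.7 = 48.0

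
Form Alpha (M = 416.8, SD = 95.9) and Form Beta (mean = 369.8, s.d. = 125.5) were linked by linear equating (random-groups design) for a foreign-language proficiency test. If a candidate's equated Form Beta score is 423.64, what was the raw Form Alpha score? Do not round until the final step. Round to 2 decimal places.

457.94

Invert y = (SD_Y/SD_X)(x − M_X) + M_Y:
x = (SD_X/SD_Y)(y − M_Y) + M_X = (95.9/125.5)(423.64 − 369.8) + 416.8
x = 0.764143 × 53.840 + 416.8 = 457.94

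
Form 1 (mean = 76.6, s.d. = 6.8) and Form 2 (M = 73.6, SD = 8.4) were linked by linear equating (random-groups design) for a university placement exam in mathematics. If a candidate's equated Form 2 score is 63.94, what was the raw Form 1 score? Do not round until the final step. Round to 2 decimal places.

Invert y = (SD_Y/SD_X)(x − M_X) + M_Y:
x = (SD_X/SD_Y)(y − M_Y) + M_X = (6.8/8.4)(63.94 − 73.6) + 76.6
x = 0.809524 × -9.660 + 76.6 = 68.78

68.78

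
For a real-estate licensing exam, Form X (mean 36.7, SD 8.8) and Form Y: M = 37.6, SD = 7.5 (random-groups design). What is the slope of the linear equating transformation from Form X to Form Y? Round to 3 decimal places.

0.852

A = SD_Y / SD_X = 7.5 / 8.8 = 0.852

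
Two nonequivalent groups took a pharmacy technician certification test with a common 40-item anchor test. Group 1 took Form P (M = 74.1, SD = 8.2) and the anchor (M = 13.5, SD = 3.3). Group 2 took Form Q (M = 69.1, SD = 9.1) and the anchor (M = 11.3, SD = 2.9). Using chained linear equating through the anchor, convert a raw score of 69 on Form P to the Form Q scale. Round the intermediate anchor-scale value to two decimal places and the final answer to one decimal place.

Form P → anchor (Group 1): v = (3.3/8.2)(69 − 74.1) + 13.5 = 11.45
anchor → Form Q (Group 2): y = (9.1/2.9)(11.45 − 11.3) + 69.1 = 69.6

69.6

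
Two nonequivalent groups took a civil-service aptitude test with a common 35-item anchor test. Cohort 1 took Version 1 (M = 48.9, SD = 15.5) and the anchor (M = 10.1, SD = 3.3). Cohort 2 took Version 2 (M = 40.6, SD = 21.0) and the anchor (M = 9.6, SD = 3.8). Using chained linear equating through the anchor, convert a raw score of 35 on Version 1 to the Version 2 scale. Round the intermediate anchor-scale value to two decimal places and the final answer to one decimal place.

27.0

Version 1 → anchor (Cohort 1): v = (3.3/15.5)(35 − 48.9) + 10.1 = 7.14
anchor → Version 2 (Cohort 2): y = (21.0/3.8)(7.14 − 9.6) + 40.6 = 27.0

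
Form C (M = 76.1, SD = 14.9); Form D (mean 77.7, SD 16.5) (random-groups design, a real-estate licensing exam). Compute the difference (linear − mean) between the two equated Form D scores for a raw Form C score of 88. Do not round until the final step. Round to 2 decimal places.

1.28

Mean-equated: 88 + (77.7 − 76.1) = 89.60
Linear-equated: (16.5/14.9)(88 − 76.1) + 77.7 = 90.878
Difference = 90.878 − 89.60 = 1.28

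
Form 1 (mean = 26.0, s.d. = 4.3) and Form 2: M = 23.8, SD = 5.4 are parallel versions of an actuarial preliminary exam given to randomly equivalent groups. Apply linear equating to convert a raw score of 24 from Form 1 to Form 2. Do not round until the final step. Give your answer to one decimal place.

21.3

Linear equating: y = (SD_Y/SD_X)(x − M_X) + M_Y
y = (5.4/4.3)(24 − 26.0) + 23.8
y = 1.255814 × -2.0 + 23.8 = -2.5116 + 23.8 = 21.3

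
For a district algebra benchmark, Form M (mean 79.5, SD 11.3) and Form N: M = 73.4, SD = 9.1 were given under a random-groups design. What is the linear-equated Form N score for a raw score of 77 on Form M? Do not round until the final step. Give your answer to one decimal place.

Linear equating: y = (SD_Y/SD_X)(x − M_X) + M_Y
y = (9.1/11.3)(77 − 79.5) + 73.4
y = 0.805310 × -2.5 + 73.4 = -2.0133 + 73.4 = 71.4

71.4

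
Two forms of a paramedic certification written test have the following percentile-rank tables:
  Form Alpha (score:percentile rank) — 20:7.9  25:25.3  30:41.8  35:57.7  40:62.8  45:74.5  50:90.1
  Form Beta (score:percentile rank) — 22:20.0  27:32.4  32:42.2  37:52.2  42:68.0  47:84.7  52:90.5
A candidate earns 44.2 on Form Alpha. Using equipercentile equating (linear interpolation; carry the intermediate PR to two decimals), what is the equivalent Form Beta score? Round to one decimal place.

43.4

PR of 44.2 on Form Alpha: 62.8 + (44.2 − 40)/(45 − 40) × (74.5 − 62.8) = 72.63
On Form Beta, PR 72.63 falls between score 42 (PR 68.0) and 47 (PR 84.7).
Interpolate: 42 + (72.63 − 68.0)/(84.7 − 68.0) × (47 − 42) = 43.4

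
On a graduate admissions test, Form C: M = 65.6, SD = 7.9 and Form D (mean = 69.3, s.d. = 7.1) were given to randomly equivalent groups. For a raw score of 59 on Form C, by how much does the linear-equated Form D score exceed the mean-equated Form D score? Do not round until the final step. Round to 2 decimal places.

0.67

Mean-equated: 59 + (69.3 − 65.6) = 62.70
Linear-equated: (7.1/7.9)(59 − 65.6) + 69.3 = 63.368
Difference = 63.368 − 62.70 = 0.67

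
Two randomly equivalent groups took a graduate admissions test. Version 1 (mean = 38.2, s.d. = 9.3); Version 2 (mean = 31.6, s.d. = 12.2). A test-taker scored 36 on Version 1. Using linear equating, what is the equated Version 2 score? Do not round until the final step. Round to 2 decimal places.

28.71

Linear equating: y = (SD_Y/SD_X)(x − M_X) + M_Y
y = (12.2/9.3)(36 − 38.2) + 31.6
y = 1.311828 × -2.2 + 31.6 = -2.8860 + 31.6 = 28.71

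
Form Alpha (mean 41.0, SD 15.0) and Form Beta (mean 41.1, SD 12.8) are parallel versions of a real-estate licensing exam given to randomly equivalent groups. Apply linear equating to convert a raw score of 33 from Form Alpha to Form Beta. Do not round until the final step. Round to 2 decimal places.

Linear equating: y = (SD_Y/SD_X)(x − M_X) + M_Y
y = (12.8/15.0)(33 − 41.0) + 41.1
y = 0.853333 × -8.0 + 41.1 = -6.8267 + 41.1 = 34.27

34.27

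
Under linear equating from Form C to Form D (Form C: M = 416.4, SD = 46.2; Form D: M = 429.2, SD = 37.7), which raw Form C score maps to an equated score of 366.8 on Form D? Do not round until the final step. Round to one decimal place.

Invert y = (SD_Y/SD_X)(x − M_X) + M_Y:
x = (SD_X/SD_Y)(y − M_Y) + M_X = (46.2/37.7)(366.8 − 429.2) + 416.4
x = 1.225464 × -62.400 + 416.4 = 339.9

339.9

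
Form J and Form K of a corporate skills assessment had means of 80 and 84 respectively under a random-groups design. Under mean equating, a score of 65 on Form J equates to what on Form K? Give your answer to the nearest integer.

Mean equating: y = x + (M_Y − M_X) = 65 + (84 − 80) = 69

69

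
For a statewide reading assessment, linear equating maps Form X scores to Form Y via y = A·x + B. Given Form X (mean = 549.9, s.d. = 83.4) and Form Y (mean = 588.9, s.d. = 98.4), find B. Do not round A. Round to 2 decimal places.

-59.90

A = SD_Y / SD_X = 98.4 / 83.4 = 1.179856
B = M_Y − A·M_X = 588.9 − 1.179856 × 549.9 = -59.90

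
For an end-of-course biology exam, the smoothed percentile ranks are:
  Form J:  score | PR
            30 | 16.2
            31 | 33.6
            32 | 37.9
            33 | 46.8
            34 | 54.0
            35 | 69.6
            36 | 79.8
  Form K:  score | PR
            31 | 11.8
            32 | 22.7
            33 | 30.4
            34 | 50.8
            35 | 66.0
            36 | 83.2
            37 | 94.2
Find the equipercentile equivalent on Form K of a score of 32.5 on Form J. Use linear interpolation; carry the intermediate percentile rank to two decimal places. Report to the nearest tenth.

33.6

PR of 32.5 on Form J: 37.9 + (32.5 − 32)/(33 − 32) × (46.8 − 37.9) = 42.35
On Form K, PR 42.35 falls between score 33 (PR 30.4) and 34 (PR 50.8).
Interpolate: 33 + (42.35 − 30.4)/(50.8 − 30.4) × (34 − 33) = 33.6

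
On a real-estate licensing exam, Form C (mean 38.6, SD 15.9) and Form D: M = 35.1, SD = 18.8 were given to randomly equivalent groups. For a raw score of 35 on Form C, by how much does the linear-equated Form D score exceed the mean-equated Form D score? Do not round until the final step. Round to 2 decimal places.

-0.66

Mean-equated: 35 + (35.1 − 38.6) = 31.50
Linear-equated: (18.8/15.9)(35 − 38.6) + 35.1 = 30.843
Difference = 30.843 − 31.50 = -0.66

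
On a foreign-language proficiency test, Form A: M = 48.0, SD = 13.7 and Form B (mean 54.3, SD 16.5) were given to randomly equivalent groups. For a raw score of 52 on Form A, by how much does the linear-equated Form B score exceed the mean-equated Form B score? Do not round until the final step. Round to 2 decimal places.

0.82

Mean-equated: 52 + (54.3 − 48.0) = 58.30
Linear-equated: (16.5/13.7)(52 − 48.0) + 54.3 = 59.118
Difference = 59.118 − 58.30 = 0.82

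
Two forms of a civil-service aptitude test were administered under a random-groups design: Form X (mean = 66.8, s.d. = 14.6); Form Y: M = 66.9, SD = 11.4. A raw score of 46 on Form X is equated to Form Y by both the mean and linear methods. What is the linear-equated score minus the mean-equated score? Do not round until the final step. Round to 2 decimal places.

Mean-equated: 46 + (66.9 − 66.8) = 46.10
Linear-equated: (11.4/14.6)(46 − 66.8) + 66.9 = 50.659
Difference = 50.659 − 46.10 = 4.56

4.56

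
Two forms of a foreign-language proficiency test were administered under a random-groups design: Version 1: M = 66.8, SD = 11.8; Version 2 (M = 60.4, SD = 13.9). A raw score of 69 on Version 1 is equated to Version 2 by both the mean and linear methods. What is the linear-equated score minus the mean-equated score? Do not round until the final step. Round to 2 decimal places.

Mean-equated: 69 + (60.4 − 66.8) = 62.60
Linear-equated: (13.9/11.8)(69 − 66.8) + 60.4 = 62.992
Difference = 62.992 − 62.60 = 0.39

0.39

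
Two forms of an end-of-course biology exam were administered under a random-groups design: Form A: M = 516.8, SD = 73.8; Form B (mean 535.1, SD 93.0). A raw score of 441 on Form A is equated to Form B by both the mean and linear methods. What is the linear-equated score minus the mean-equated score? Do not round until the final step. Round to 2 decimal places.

-19.72

Mean-equated: 441 + (535.1 − 516.8) = 459.30
Linear-equated: (93.0/73.8)(441 − 516.8) + 535.1 = 439.580
Difference = 439.580 − 459.30 = -19.72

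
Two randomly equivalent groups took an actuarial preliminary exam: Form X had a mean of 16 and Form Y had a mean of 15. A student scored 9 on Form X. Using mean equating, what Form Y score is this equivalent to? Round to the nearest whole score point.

8

Mean equating: y = x + (M_Y − M_X) = 9 + (15 − 16) = 8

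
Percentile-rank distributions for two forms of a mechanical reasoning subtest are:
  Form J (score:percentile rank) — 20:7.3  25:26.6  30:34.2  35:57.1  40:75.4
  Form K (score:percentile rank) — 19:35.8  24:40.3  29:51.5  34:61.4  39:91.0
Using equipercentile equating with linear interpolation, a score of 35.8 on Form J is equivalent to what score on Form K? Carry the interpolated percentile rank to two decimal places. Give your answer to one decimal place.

PR of 35.8 on Form J: 57.1 + (35.8 − 35)/(40 − 35) × (75.4 − 57.1) = 60.03
On Form K, PR 60.03 falls between score 29 (PR 51.5) and 34 (PR 61.4).
Interpolate: 29 + (60.03 − 51.5)/(61.4 − 51.5) × (34 − 29) = 33.3

33.3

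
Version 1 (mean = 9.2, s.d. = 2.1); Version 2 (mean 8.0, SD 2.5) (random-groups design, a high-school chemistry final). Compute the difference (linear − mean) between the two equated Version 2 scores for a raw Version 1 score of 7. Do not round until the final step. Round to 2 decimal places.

Mean-equated: 7 + (8.0 − 9.2) = 5.80
Linear-equated: (2.5/2.1)(7 − 9.2) + 8.0 = 5.381
Difference = 5.381 − 5.80 = -0.42

-0.42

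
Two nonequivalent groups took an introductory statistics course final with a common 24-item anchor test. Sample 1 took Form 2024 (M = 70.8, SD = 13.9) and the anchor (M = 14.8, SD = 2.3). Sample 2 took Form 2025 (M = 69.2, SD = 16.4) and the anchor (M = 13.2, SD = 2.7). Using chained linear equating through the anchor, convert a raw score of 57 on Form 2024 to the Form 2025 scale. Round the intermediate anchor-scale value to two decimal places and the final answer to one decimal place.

65.1

Form 2024 → anchor (Sample 1): v = (2.3/13.9)(57 − 70.8) + 14.8 = 12.52
anchor → Form 2025 (Sample 2): y = (16.4/2.7)(12.52 − 13.2) + 69.2 = 65.1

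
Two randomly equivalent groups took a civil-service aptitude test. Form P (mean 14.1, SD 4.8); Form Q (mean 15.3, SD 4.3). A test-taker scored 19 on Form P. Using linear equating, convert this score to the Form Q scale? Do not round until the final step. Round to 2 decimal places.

Linear equating: y = (SD_Y/SD_X)(x − M_X) + M_Y
y = (4.3/4.8)(19 − 14.1) + 15.3
y = 0.895833 × 4.9 + 15.3 = 4.3896 + 15.3 = 19.69

19.69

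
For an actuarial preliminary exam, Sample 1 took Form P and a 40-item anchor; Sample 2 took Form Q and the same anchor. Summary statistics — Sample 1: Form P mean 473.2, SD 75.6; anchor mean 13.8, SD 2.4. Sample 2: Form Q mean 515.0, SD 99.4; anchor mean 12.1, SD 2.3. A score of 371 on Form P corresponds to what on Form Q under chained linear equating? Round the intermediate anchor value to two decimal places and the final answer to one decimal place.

Form P → anchor (Sample 1): v = (2.4/75.6)(371 − 473.2) + 13.8 = 10.56
anchor → Form Q (Sample 2): y = (99.4/2.3)(10.56 − 12.1) + 515.0 = 448.4

448.4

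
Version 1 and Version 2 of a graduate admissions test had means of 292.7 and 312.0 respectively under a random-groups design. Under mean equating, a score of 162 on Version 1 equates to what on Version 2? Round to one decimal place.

181.3

Mean equating: y = x + (M_Y − M_X) = 162 + (312.0 − 292.7) = 181.3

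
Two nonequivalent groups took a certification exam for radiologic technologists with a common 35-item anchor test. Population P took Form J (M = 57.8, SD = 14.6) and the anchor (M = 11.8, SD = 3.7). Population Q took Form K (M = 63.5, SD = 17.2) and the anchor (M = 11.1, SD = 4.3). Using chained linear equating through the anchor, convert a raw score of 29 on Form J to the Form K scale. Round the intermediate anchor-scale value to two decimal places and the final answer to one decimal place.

37.1

Form J → anchor (Population P): v = (3.7/14.6)(29 − 57.8) + 11.8 = 4.50
anchor → Form K (Population Q): y = (17.2/4.3)(4.50 − 11.1) + 63.5 = 37.1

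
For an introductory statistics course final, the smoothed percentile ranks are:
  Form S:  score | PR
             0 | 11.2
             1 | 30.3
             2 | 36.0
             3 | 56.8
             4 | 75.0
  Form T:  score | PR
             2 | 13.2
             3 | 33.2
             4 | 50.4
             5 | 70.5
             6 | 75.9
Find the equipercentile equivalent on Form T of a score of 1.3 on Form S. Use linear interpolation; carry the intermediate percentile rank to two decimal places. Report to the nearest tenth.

2.9

PR of 1.3 on Form S: 30.3 + (1.3 − 1)/(2 − 1) × (36.0 − 30.3) = 32.01
On Form T, PR 32.01 falls between score 2 (PR 13.2) and 3 (PR 33.2).
Interpolate: 2 + (32.01 − 13.2)/(33.2 − 13.2) × (3 − 2) = 2.9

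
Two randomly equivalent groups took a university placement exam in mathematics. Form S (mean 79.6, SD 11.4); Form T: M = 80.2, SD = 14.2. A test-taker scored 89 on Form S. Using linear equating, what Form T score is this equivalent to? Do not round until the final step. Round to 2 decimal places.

Linear equating: y = (SD_Y/SD_X)(x − M_X) + M_Y
y = (14.2/11.4)(89 − 79.6) + 80.2
y = 1.245614 × 9.4 + 80.2 = 11.7088 + 80.2 = 91.91

91.91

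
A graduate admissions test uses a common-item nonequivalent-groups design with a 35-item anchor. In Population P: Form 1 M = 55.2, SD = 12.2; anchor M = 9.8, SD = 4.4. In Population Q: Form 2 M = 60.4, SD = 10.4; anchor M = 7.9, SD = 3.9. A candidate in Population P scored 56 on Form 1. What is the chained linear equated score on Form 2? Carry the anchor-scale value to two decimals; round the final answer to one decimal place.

Form 1 → anchor (Population P): v = (4.4/12.2)(56 − 55.2) + 9.8 = 10.09
anchor → Form 2 (Population Q): y = (10.4/3.9)(10.09 − 7.9) + 60.4 = 66.2

66.2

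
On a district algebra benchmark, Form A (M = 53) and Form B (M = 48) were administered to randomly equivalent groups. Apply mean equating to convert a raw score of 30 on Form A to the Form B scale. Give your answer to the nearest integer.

Mean equating: y = x + (M_Y − M_X) = 30 + (48 − 53) = 25

25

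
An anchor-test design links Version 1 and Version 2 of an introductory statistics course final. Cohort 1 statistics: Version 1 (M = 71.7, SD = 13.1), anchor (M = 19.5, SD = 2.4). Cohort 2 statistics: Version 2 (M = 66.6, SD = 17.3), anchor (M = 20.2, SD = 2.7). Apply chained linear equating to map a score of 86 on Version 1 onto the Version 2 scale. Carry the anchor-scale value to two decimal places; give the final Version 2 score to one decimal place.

78.9

Version 1 → anchor (Cohort 1): v = (2.4/13.1)(86 − 71.7) + 19.5 = 22.12
anchor → Version 2 (Cohort 2): y = (17.3/2.7)(22.12 − 20.2) + 66.6 = 78.9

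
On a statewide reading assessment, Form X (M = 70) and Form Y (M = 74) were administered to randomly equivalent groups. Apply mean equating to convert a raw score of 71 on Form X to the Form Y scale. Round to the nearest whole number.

Mean equating: y = x + (M_Y − M_X) = 71 + (74 − 70) = 75

75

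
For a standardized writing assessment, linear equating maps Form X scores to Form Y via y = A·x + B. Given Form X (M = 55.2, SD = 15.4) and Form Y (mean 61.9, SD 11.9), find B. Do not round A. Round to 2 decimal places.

19.25

A = SD_Y / SD_X = 11.9 / 15.4 = 0.772727
B = M_Y − A·M_X = 61.9 − 0.772727 × 55.2 = 19.25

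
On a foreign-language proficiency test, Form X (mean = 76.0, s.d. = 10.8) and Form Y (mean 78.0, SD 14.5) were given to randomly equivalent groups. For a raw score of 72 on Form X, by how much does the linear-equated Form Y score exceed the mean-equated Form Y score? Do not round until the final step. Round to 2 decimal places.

-1.37

Mean-equated: 72 + (78.0 − 76.0) = 74.00
Linear-equated: (14.5/10.8)(72 − 76.0) + 78.0 = 72.630
Difference = 72.630 − 74.00 = -1.37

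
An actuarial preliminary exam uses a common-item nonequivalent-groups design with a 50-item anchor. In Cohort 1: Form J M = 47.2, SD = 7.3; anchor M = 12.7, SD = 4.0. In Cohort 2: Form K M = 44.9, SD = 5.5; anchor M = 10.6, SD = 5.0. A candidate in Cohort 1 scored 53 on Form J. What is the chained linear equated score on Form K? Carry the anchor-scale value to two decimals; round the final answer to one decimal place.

Form J → anchor (Cohort 1): v = (4.0/7.3)(53 − 47.2) + 12.7 = 15.88
anchor → Form K (Cohort 2): y = (5.5/5.0)(15.88 − 10.6) + 44.9 = 50.7

50.7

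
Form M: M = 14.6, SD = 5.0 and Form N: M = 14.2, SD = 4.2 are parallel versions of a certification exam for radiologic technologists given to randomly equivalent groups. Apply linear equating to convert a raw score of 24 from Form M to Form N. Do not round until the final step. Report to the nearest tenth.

22.1

Linear equating: y = (SD_Y/SD_X)(x − M_X) + M_Y
y = (4.2/5.0)(24 − 14.6) + 14.2
y = 0.840000 × 9.4 + 14.2 = 7.8960 + 14.2 = 22.1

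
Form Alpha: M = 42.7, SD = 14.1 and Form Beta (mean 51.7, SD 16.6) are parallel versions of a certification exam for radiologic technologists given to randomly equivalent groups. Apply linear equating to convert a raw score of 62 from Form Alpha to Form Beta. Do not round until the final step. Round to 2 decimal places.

74.42

Linear equating: y = (SD_Y/SD_X)(x − M_X) + M_Y
y = (16.6/14.1)(62 − 42.7) + 51.7
y = 1.177305 × 19.3 + 51.7 = 22.7220 + 51.7 = 74.42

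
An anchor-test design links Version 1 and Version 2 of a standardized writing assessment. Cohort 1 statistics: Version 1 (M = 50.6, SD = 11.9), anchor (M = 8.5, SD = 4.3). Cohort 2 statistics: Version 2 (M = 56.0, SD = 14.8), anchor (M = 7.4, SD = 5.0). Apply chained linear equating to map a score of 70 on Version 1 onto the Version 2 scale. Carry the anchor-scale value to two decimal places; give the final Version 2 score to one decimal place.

80.0

Version 1 → anchor (Cohort 1): v = (4.3/11.9)(70 − 50.6) + 8.5 = 15.51
anchor → Version 2 (Cohort 2): y = (14.8/5.0)(15.51 − 7.4) + 56.0 = 80.0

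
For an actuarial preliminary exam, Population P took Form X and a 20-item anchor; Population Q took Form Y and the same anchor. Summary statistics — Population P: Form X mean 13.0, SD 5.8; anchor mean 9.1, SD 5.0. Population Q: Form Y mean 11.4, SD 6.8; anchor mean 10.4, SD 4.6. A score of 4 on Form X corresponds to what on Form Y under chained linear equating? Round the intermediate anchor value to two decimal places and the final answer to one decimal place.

Form X → anchor (Population P): v = (5.0/5.8)(4 − 13.0) + 9.1 = 1.34
anchor → Form Y (Population Q): y = (6.8/4.6)(1.34 − 10.4) + 11.4 = -2.0

-2.0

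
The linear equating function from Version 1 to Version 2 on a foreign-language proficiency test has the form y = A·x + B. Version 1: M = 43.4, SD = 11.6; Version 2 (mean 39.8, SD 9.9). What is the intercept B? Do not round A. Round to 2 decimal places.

2.76

A = SD_Y / SD_X = 9.9 / 11.6 = 0.853448
B = M_Y − A·M_X = 39.8 − 0.853448 × 43.4 = 2.76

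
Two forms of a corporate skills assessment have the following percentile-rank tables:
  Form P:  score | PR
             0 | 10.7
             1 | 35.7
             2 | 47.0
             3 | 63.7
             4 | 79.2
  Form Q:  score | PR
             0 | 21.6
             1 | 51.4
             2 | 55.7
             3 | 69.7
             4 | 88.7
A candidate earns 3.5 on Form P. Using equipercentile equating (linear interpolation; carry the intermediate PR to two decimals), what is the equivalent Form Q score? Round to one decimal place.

PR of 3.5 on Form P: 63.7 + (3.5 − 3)/(4 − 3) × (79.2 − 63.7) = 71.45
On Form Q, PR 71.45 falls between score 3 (PR 69.7) and 4 (PR 88.7).
Interpolate: 3 + (71.45 − 69.7)/(88.7 − 69.7) × (4 − 3) = 3.1

3.1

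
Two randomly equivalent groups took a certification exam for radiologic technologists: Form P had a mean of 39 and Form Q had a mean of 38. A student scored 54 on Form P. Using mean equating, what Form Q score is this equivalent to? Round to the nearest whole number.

53

Mean equating: y = x + (M_Y − M_X) = 54 + (38 − 39) = 53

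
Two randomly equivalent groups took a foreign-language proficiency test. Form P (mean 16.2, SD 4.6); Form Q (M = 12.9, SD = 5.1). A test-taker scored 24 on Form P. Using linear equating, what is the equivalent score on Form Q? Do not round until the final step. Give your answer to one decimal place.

Linear equating: y = (SD_Y/SD_X)(x − M_X) + M_Y
y = (5.1/4.6)(24 − 16.2) + 12.9
y = 1.108696 × 7.8 + 12.9 = 8.6478 + 12.9 = 21.5

21.5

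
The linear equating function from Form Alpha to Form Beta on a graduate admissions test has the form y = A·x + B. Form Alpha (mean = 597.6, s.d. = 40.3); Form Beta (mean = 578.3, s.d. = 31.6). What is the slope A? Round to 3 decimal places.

0.784

A = SD_Y / SD_X = 31.6 / 40.3 = 0.784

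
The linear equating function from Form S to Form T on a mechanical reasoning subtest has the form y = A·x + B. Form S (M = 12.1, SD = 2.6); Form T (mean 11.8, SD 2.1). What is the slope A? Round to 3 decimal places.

A = SD_Y / SD_X = 2.1 / 2.6 = 0.808

0.808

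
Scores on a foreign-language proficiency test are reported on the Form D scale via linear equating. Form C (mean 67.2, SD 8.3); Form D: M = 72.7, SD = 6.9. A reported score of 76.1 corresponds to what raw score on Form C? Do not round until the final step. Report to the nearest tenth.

Invert y = (SD_Y/SD_X)(x − M_X) + M_Y:
x = (SD_X/SD_Y)(y − M_Y) + M_X = (8.3/6.9)(76.1 − 72.7) + 67.2
x = 1.202899 × 3.400 + 67.2 = 71.3

71.3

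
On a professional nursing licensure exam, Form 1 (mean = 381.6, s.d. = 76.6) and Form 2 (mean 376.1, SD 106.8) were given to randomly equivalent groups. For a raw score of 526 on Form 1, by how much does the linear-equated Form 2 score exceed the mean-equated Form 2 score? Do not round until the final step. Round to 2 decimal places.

56.93

Mean-equated: 526 + (376.1 − 381.6) = 520.50
Linear-equated: (106.8/76.6)(526 − 381.6) + 376.1 = 577.431
Difference = 577.431 − 520.50 = 56.93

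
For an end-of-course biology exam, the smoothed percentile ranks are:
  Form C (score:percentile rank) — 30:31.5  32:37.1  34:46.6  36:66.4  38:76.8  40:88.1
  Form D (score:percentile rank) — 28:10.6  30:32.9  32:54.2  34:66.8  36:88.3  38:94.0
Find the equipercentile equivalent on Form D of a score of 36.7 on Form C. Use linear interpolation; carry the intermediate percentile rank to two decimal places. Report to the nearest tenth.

PR of 36.7 on Form C: 66.4 + (36.7 − 36)/(38 − 36) × (76.8 − 66.4) = 70.04
On Form D, PR 70.04 falls between score 34 (PR 66.8) and 36 (PR 88.3).
Interpolate: 34 + (70.04 − 66.8)/(88.3 − 66.8) × (36 − 34) = 34.3

34.3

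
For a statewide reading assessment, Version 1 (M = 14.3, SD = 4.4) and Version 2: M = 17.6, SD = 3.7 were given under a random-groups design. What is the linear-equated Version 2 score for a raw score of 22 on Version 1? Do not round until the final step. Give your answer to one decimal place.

24.1

Linear equating: y = (SD_Y/SD_X)(x − M_X) + M_Y
y = (3.7/4.4)(22 − 14.3) + 17.6
y = 0.840909 × 7.7 + 17.6 = 6.4750 + 17.6 = 24.1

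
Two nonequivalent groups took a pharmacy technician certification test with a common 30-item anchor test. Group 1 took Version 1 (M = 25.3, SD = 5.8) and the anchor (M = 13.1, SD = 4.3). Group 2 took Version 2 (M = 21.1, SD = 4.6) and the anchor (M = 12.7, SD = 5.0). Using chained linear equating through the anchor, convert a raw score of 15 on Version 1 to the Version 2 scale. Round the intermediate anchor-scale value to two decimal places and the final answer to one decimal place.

Version 1 → anchor (Group 1): v = (4.3/5.8)(15 − 25.3) + 13.1 = 5.46
anchor → Version 2 (Group 2): y = (4.6/5.0)(5.46 − 12.7) + 21.1 = 14.4

14.4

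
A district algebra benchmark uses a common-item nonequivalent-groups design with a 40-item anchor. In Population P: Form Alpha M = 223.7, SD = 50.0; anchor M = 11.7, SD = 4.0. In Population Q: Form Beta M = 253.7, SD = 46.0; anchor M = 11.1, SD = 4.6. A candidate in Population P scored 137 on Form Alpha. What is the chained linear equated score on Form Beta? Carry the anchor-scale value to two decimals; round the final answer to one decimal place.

190.3

Form Alpha → anchor (Population P): v = (4.0/50.0)(137 − 223.7) + 11.7 = 4.76
anchor → Form Beta (Population Q): y = (46.0/4.6)(4.76 − 11.1) + 253.7 = 190.3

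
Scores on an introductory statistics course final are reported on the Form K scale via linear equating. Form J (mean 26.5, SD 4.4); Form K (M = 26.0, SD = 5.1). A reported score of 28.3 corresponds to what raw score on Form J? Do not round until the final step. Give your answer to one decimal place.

28.5

Invert y = (SD_Y/SD_X)(x − M_X) + M_Y:
x = (SD_X/SD_Y)(y − M_Y) + M_X = (4.4/5.1)(28.3 − 26.0) + 26.5
x = 0.862745 × 2.300 + 26.5 = 28.5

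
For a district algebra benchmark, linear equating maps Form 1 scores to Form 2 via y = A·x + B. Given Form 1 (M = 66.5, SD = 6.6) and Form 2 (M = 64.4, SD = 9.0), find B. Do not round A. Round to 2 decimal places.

A = SD_Y / SD_X = 9.0 / 6.6 = 1.363636
B = M_Y − A·M_X = 64.4 − 1.363636 × 66.5 = -26.28

-26.28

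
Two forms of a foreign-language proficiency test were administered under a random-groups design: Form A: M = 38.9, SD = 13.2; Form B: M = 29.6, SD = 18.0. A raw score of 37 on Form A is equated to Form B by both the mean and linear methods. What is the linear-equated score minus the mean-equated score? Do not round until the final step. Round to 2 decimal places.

Mean-equated: 37 + (29.6 − 38.9) = 27.70
Linear-equated: (18.0/13.2)(37 − 38.9) + 29.6 = 27.009
Difference = 27.009 − 27.70 = -0.69

-0.69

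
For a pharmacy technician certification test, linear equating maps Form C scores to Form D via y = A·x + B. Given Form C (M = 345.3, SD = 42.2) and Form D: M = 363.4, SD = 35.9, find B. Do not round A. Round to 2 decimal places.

A = SD_Y / SD_X = 35.9 / 42.2 = 0.850711
B = M_Y − A·M_X = 363.4 − 0.850711 × 345.3 = 69.65

69.65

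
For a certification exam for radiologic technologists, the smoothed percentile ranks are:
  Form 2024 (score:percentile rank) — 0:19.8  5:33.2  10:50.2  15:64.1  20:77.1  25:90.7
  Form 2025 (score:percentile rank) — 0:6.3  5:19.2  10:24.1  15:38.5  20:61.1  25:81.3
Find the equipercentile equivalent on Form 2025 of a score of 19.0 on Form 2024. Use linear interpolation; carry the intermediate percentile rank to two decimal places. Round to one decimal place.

23.3

PR of 19.0 on Form 2024: 64.1 + (19.0 − 15)/(20 − 15) × (77.1 − 64.1) = 74.50
On Form 2025, PR 74.50 falls between score 20 (PR 61.1) and 25 (PR 81.3).
Interpolate: 20 + (74.50 − 61.1)/(81.3 − 61.1) × (25 − 20) = 23.3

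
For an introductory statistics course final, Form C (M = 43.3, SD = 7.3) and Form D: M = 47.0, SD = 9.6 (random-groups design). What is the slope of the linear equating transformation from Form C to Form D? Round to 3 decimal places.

A = SD_Y / SD_X = 9.6 / 7.3 = 1.315

1.315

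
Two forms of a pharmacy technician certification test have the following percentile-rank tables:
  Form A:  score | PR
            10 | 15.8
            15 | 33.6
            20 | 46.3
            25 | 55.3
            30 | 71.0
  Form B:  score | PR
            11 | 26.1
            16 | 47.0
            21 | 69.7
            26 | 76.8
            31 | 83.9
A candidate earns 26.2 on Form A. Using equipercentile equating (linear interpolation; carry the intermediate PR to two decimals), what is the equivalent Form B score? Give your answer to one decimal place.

PR of 26.2 on Form A: 55.3 + (26.2 − 25)/(30 − 25) × (71.0 − 55.3) = 59.07
On Form B, PR 59.07 falls between score 16 (PR 47.0) and 21 (PR 69.7).
Interpolate: 16 + (59.07 − 47.0)/(69.7 − 47.0) × (21 − 16) = 18.7

18.7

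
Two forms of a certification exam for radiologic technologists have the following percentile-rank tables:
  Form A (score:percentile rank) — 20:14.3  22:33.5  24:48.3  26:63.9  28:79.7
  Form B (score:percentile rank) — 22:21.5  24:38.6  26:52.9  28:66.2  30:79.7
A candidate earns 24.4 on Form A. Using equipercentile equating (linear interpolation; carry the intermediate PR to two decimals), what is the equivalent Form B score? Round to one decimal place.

PR of 24.4 on Form A: 48.3 + (24.4 − 24)/(26 − 24) × (63.9 − 48.3) = 51.42
On Form B, PR 51.42 falls between score 24 (PR 38.6) and 26 (PR 52.9).
Interpolate: 24 + (51.42 − 38.6)/(52.9 − 38.6) × (26 − 24) = 25.8

25.8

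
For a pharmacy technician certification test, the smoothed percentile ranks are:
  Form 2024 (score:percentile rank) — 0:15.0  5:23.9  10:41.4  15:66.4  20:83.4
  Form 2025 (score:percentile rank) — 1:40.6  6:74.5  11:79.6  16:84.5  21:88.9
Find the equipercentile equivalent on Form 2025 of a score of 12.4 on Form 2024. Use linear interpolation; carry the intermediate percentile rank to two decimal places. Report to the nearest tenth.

PR of 12.4 on Form 2024: 41.4 + (12.4 − 10)/(15 − 10) × (66.4 − 41.4) = 53.40
On Form 2025, PR 53.40 falls between score 1 (PR 40.6) and 6 (PR 74.5).
Interpolate: 1 + (53.40 − 40.6)/(74.5 − 40.6) × (6 − 1) = 2.9

2.9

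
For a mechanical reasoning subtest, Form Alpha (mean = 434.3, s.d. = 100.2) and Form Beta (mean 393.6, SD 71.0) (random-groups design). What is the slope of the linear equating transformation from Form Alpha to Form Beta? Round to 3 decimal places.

A = SD_Y / SD_X = 71.0 / 100.2 = 0.709

0.709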